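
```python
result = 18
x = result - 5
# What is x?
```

Trace (tracking x):
result = 18  # -> result = 18
x = result - 5  # -> x = 13

Answer: 13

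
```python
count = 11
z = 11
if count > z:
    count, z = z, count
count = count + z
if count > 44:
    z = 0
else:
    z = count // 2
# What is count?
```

Trace (tracking count):
count = 11  # -> count = 11
z = 11  # -> z = 11
if count > z:  # condition is False
count = count + z  # -> count = 22
if count > 44:  # condition is False
else:
    z = count // 2  # -> z = 11

Answer: 22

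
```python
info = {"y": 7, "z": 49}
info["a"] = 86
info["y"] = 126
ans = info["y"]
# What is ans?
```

Trace (tracking ans):
info = {'y': 7, 'z': 49}  # -> info = {'y': 7, 'z': 49}
info['a'] = 86  # -> info = {'y': 7, 'z': 49, 'a': 86}
info['y'] = 126  # -> info = {'y': 126, 'z': 49, 'a': 86}
ans = info['y']  # -> ans = 126

Answer: 126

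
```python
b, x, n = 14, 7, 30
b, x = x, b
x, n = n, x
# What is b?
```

Answer: 7

Derivation:
Trace (tracking b):
b, x, n = (14, 7, 30)  # -> b = 14, x = 7, n = 30
b, x = (x, b)  # -> b = 7, x = 14
x, n = (n, x)  # -> x = 30, n = 14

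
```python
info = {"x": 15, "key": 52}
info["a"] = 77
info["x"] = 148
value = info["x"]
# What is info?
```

Trace (tracking info):
info = {'x': 15, 'key': 52}  # -> info = {'x': 15, 'key': 52}
info['a'] = 77  # -> info = {'x': 15, 'key': 52, 'a': 77}
info['x'] = 148  # -> info = {'x': 148, 'key': 52, 'a': 77}
value = info['x']  # -> value = 148

Answer: {'x': 148, 'key': 52, 'a': 77}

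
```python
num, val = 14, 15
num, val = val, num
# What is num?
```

Trace (tracking num):
num, val = (14, 15)  # -> num = 14, val = 15
num, val = (val, num)  # -> num = 15, val = 14

Answer: 15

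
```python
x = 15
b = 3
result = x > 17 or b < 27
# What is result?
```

Answer: True

Derivation:
Trace (tracking result):
x = 15  # -> x = 15
b = 3  # -> b = 3
result = x > 17 or b < 27  # -> result = True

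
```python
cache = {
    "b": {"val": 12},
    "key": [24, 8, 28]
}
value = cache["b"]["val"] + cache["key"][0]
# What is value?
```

Answer: 36

Derivation:
Trace (tracking value):
cache = {'b': {'val': 12}, 'key': [24, 8, 28]}  # -> cache = {'b': {'val': 12}, 'key': [24, 8, 28]}
value = cache['b']['val'] + cache['key'][0]  # -> value = 36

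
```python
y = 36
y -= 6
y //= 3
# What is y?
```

Answer: 10

Derivation:
Trace (tracking y):
y = 36  # -> y = 36
y -= 6  # -> y = 30
y //= 3  # -> y = 10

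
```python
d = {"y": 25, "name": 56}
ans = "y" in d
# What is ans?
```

Answer: True

Derivation:
Trace (tracking ans):
d = {'y': 25, 'name': 56}  # -> d = {'y': 25, 'name': 56}
ans = 'y' in d  # -> ans = True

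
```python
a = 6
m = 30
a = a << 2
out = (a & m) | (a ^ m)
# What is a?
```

Trace (tracking a):
a = 6  # -> a = 6
m = 30  # -> m = 30
a = a << 2  # -> a = 24
out = a & m | a ^ m  # -> out = 30

Answer: 24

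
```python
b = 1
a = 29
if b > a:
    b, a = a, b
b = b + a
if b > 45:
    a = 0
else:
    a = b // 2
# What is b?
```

Answer: 30

Derivation:
Trace (tracking b):
b = 1  # -> b = 1
a = 29  # -> a = 29
if b > a:  # condition is False
b = b + a  # -> b = 30
if b > 45:  # condition is False
else:
    a = b // 2  # -> a = 15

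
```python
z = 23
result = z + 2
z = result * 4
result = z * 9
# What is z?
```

Answer: 100

Derivation:
Trace (tracking z):
z = 23  # -> z = 23
result = z + 2  # -> result = 25
z = result * 4  # -> z = 100
result = z * 9  # -> result = 900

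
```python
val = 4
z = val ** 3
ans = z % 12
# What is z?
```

Answer: 64

Derivation:
Trace (tracking z):
val = 4  # -> val = 4
z = val ** 3  # -> z = 64
ans = z % 12  # -> ans = 4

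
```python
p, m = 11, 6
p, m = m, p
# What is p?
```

Trace (tracking p):
p, m = (11, 6)  # -> p = 11, m = 6
p, m = (m, p)  # -> p = 6, m = 11

Answer: 6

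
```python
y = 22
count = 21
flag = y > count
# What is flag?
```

Answer: True

Derivation:
Trace (tracking flag):
y = 22  # -> y = 22
count = 21  # -> count = 21
flag = y > count  # -> flag = True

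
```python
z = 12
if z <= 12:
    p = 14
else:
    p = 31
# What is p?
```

Trace (tracking p):
z = 12  # -> z = 12
if z <= 12:  # condition is True
    p = 14  # -> p = 14

Answer: 14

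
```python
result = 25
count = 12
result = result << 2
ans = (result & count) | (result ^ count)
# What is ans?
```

Trace (tracking ans):
result = 25  # -> result = 25
count = 12  # -> count = 12
result = result << 2  # -> result = 100
ans = result & count | result ^ count  # -> ans = 108

Answer: 108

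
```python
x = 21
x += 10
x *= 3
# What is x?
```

Trace (tracking x):
x = 21  # -> x = 21
x += 10  # -> x = 31
x *= 3  # -> x = 93

Answer: 93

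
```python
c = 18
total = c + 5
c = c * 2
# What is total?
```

Answer: 23

Derivation:
Trace (tracking total):
c = 18  # -> c = 18
total = c + 5  # -> total = 23
c = c * 2  # -> c = 36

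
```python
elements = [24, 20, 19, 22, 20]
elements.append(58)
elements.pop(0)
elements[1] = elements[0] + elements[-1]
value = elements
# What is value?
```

Answer: [20, 78, 22, 20, 58]

Derivation:
Trace (tracking value):
elements = [24, 20, 19, 22, 20]  # -> elements = [24, 20, 19, 22, 20]
elements.append(58)  # -> elements = [24, 20, 19, 22, 20, 58]
elements.pop(0)  # -> elements = [20, 19, 22, 20, 58]
elements[1] = elements[0] + elements[-1]  # -> elements = [20, 78, 22, 20, 58]
value = elements  # -> value = [20, 78, 22, 20, 58]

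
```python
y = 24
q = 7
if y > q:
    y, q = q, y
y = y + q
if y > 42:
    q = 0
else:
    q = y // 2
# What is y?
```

Answer: 31

Derivation:
Trace (tracking y):
y = 24  # -> y = 24
q = 7  # -> q = 7
if y > q:  # condition is True
    y, q = (q, y)  # -> y = 7, q = 24
y = y + q  # -> y = 31
if y > 42:  # condition is False
else:
    q = y // 2  # -> q = 15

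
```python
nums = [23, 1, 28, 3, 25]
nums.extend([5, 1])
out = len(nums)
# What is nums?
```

Answer: [23, 1, 28, 3, 25, 5, 1]

Derivation:
Trace (tracking nums):
nums = [23, 1, 28, 3, 25]  # -> nums = [23, 1, 28, 3, 25]
nums.extend([5, 1])  # -> nums = [23, 1, 28, 3, 25, 5, 1]
out = len(nums)  # -> out = 7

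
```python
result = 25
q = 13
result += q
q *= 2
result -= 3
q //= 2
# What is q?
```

Answer: 13

Derivation:
Trace (tracking q):
result = 25  # -> result = 25
q = 13  # -> q = 13
result += q  # -> result = 38
q *= 2  # -> q = 26
result -= 3  # -> result = 35
q //= 2  # -> q = 13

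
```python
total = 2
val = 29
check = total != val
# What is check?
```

Trace (tracking check):
total = 2  # -> total = 2
val = 29  # -> val = 29
check = total != val  # -> check = True

Answer: True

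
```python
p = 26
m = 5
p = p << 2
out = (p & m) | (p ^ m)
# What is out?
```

Trace (tracking out):
p = 26  # -> p = 26
m = 5  # -> m = 5
p = p << 2  # -> p = 104
out = p & m | p ^ m  # -> out = 109

Answer: 109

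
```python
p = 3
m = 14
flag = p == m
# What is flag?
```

Answer: False

Derivation:
Trace (tracking flag):
p = 3  # -> p = 3
m = 14  # -> m = 14
flag = p == m  # -> flag = False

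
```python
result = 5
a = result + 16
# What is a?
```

Answer: 21

Derivation:
Trace (tracking a):
result = 5  # -> result = 5
a = result + 16  # -> a = 21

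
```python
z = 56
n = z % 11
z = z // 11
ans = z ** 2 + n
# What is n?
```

Trace (tracking n):
z = 56  # -> z = 56
n = z % 11  # -> n = 1
z = z // 11  # -> z = 5
ans = z ** 2 + n  # -> ans = 26

Answer: 1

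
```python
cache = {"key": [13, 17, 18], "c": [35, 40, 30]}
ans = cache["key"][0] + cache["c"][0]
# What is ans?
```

Answer: 48

Derivation:
Trace (tracking ans):
cache = {'key': [13, 17, 18], 'c': [35, 40, 30]}  # -> cache = {'key': [13, 17, 18], 'c': [35, 40, 30]}
ans = cache['key'][0] + cache['c'][0]  # -> ans = 48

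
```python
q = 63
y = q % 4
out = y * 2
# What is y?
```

Answer: 3

Derivation:
Trace (tracking y):
q = 63  # -> q = 63
y = q % 4  # -> y = 3
out = y * 2  # -> out = 6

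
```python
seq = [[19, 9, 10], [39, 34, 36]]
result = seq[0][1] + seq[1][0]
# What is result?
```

Answer: 48

Derivation:
Trace (tracking result):
seq = [[19, 9, 10], [39, 34, 36]]  # -> seq = [[19, 9, 10], [39, 34, 36]]
result = seq[0][1] + seq[1][0]  # -> result = 48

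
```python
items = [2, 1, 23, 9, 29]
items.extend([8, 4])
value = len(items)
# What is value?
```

Trace (tracking value):
items = [2, 1, 23, 9, 29]  # -> items = [2, 1, 23, 9, 29]
items.extend([8, 4])  # -> items = [2, 1, 23, 9, 29, 8, 4]
value = len(items)  # -> value = 7

Answer: 7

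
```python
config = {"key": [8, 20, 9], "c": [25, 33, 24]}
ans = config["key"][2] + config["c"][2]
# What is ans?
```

Answer: 33

Derivation:
Trace (tracking ans):
config = {'key': [8, 20, 9], 'c': [25, 33, 24]}  # -> config = {'key': [8, 20, 9], 'c': [25, 33, 24]}
ans = config['key'][2] + config['c'][2]  # -> ans = 33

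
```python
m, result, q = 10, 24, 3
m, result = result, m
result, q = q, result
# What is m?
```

Trace (tracking m):
m, result, q = (10, 24, 3)  # -> m = 10, result = 24, q = 3
m, result = (result, m)  # -> m = 24, result = 10
result, q = (q, result)  # -> result = 3, q = 10

Answer: 24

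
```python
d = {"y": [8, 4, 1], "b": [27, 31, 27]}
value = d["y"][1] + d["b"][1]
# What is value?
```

Trace (tracking value):
d = {'y': [8, 4, 1], 'b': [27, 31, 27]}  # -> d = {'y': [8, 4, 1], 'b': [27, 31, 27]}
value = d['y'][1] + d['b'][1]  # -> value = 35

Answer: 35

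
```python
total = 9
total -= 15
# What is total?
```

Trace (tracking total):
total = 9  # -> total = 9
total -= 15  # -> total = -6

Answer: -6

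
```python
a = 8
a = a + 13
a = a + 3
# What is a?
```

Trace (tracking a):
a = 8  # -> a = 8
a = a + 13  # -> a = 21
a = a + 3  # -> a = 24

Answer: 24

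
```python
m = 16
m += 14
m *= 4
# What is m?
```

Trace (tracking m):
m = 16  # -> m = 16
m += 14  # -> m = 30
m *= 4  # -> m = 120

Answer: 120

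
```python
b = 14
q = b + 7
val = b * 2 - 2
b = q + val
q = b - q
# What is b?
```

Trace (tracking b):
b = 14  # -> b = 14
q = b + 7  # -> q = 21
val = b * 2 - 2  # -> val = 26
b = q + val  # -> b = 47
q = b - q  # -> q = 26

Answer: 47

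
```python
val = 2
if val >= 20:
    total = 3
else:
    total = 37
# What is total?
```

Answer: 37

Derivation:
Trace (tracking total):
val = 2  # -> val = 2
if val >= 20:  # condition is False
else:
    total = 37  # -> total = 37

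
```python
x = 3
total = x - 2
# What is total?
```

Answer: 1

Derivation:
Trace (tracking total):
x = 3  # -> x = 3
total = x - 2  # -> total = 1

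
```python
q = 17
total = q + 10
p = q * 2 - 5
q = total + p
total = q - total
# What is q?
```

Trace (tracking q):
q = 17  # -> q = 17
total = q + 10  # -> total = 27
p = q * 2 - 5  # -> p = 29
q = total + p  # -> q = 56
total = q - total  # -> total = 29

Answer: 56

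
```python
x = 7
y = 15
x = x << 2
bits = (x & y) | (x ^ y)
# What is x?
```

Trace (tracking x):
x = 7  # -> x = 7
y = 15  # -> y = 15
x = x << 2  # -> x = 28
bits = x & y | x ^ y  # -> bits = 31

Answer: 28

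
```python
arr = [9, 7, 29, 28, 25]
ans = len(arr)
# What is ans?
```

Answer: 5

Derivation:
Trace (tracking ans):
arr = [9, 7, 29, 28, 25]  # -> arr = [9, 7, 29, 28, 25]
ans = len(arr)  # -> ans = 5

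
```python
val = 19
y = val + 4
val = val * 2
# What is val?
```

Trace (tracking val):
val = 19  # -> val = 19
y = val + 4  # -> y = 23
val = val * 2  # -> val = 38

Answer: 38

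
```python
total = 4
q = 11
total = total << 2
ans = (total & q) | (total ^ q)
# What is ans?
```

Trace (tracking ans):
total = 4  # -> total = 4
q = 11  # -> q = 11
total = total << 2  # -> total = 16
ans = total & q | total ^ q  # -> ans = 27

Answer: 27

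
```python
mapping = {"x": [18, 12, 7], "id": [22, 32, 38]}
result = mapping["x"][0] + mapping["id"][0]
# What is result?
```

Trace (tracking result):
mapping = {'x': [18, 12, 7], 'id': [22, 32, 38]}  # -> mapping = {'x': [18, 12, 7], 'id': [22, 32, 38]}
result = mapping['x'][0] + mapping['id'][0]  # -> result = 40

Answer: 40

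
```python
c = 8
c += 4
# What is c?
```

Answer: 12

Derivation:
Trace (tracking c):
c = 8  # -> c = 8
c += 4  # -> c = 12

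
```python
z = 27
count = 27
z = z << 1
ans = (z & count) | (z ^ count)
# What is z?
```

Trace (tracking z):
z = 27  # -> z = 27
count = 27  # -> count = 27
z = z << 1  # -> z = 54
ans = z & count | z ^ count  # -> ans = 63

Answer: 54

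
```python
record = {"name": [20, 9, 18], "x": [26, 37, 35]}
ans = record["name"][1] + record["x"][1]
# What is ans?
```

Trace (tracking ans):
record = {'name': [20, 9, 18], 'x': [26, 37, 35]}  # -> record = {'name': [20, 9, 18], 'x': [26, 37, 35]}
ans = record['name'][1] + record['x'][1]  # -> ans = 46

Answer: 46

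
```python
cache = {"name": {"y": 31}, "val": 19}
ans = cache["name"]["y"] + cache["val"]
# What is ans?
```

Answer: 50

Derivation:
Trace (tracking ans):
cache = {'name': {'y': 31}, 'val': 19}  # -> cache = {'name': {'y': 31}, 'val': 19}
ans = cache['name']['y'] + cache['val']  # -> ans = 50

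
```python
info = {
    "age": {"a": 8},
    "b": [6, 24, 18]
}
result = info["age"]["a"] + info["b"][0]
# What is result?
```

Trace (tracking result):
info = {'age': {'a': 8}, 'b': [6, 24, 18]}  # -> info = {'age': {'a': 8}, 'b': [6, 24, 18]}
result = info['age']['a'] + info['b'][0]  # -> result = 14

Answer: 14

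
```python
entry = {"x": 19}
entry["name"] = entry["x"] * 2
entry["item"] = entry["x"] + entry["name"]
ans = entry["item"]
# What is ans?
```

Trace (tracking ans):
entry = {'x': 19}  # -> entry = {'x': 19}
entry['name'] = entry['x'] * 2  # -> entry = {'x': 19, 'name': 38}
entry['item'] = entry['x'] + entry['name']  # -> entry = {'x': 19, 'name': 38, 'item': 57}
ans = entry['item']  # -> ans = 57

Answer: 57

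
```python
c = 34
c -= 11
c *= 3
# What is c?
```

Answer: 69

Derivation:
Trace (tracking c):
c = 34  # -> c = 34
c -= 11  # -> c = 23
c *= 3  # -> c = 69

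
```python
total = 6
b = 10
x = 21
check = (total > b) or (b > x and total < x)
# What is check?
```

Answer: False

Derivation:
Trace (tracking check):
total = 6  # -> total = 6
b = 10  # -> b = 10
x = 21  # -> x = 21
check = total > b or (b > x and total < x)  # -> check = False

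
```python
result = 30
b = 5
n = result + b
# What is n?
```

Answer: 35

Derivation:
Trace (tracking n):
result = 30  # -> result = 30
b = 5  # -> b = 5
n = result + b  # -> n = 35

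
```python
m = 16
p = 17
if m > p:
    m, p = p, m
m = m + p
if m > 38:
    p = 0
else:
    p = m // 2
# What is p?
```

Trace (tracking p):
m = 16  # -> m = 16
p = 17  # -> p = 17
if m > p:  # condition is False
m = m + p  # -> m = 33
if m > 38:  # condition is False
else:
    p = m // 2  # -> p = 16

Answer: 16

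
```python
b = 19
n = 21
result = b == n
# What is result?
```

Trace (tracking result):
b = 19  # -> b = 19
n = 21  # -> n = 21
result = b == n  # -> result = False

Answer: False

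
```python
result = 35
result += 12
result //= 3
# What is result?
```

Answer: 15

Derivation:
Trace (tracking result):
result = 35  # -> result = 35
result += 12  # -> result = 47
result //= 3  # -> result = 15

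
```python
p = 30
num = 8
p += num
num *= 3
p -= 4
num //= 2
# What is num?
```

Answer: 12

Derivation:
Trace (tracking num):
p = 30  # -> p = 30
num = 8  # -> num = 8
p += num  # -> p = 38
num *= 3  # -> num = 24
p -= 4  # -> p = 34
num //= 2  # -> num = 12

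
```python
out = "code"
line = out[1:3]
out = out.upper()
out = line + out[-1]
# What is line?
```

Answer: 'od'

Derivation:
Trace (tracking line):
out = 'code'  # -> out = 'code'
line = out[1:3]  # -> line = 'od'
out = out.upper()  # -> out = 'CODE'
out = line + out[-1]  # -> out = 'odE'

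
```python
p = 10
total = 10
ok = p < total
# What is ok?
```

Trace (tracking ok):
p = 10  # -> p = 10
total = 10  # -> total = 10
ok = p < total  # -> ok = False

Answer: False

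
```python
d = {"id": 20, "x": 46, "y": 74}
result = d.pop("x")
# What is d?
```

Trace (tracking d):
d = {'id': 20, 'x': 46, 'y': 74}  # -> d = {'id': 20, 'x': 46, 'y': 74}
result = d.pop('x')  # -> result = 46

Answer: {'id': 20, 'y': 74}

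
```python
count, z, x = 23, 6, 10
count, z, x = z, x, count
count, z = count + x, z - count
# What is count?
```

Trace (tracking count):
count, z, x = (23, 6, 10)  # -> count = 23, z = 6, x = 10
count, z, x = (z, x, count)  # -> count = 6, z = 10, x = 23
count, z = (count + x, z - count)  # -> count = 29, z = 4

Answer: 29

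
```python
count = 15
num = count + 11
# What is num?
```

Trace (tracking num):
count = 15  # -> count = 15
num = count + 11  # -> num = 26

Answer: 26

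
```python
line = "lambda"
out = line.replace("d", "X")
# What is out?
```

Trace (tracking out):
line = 'lambda'  # -> line = 'lambda'
out = line.replace('d', 'X')  # -> out = 'lambXa'

Answer: 'lambXa'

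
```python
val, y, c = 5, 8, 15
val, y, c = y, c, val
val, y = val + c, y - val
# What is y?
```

Trace (tracking y):
val, y, c = (5, 8, 15)  # -> val = 5, y = 8, c = 15
val, y, c = (y, c, val)  # -> val = 8, y = 15, c = 5
val, y = (val + c, y - val)  # -> val = 13, y = 7

Answer: 7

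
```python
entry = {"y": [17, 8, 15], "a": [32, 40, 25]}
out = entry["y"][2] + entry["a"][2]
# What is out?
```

Answer: 40

Derivation:
Trace (tracking out):
entry = {'y': [17, 8, 15], 'a': [32, 40, 25]}  # -> entry = {'y': [17, 8, 15], 'a': [32, 40, 25]}
out = entry['y'][2] + entry['a'][2]  # -> out = 40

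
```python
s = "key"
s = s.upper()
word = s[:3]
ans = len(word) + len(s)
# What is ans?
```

Answer: 6

Derivation:
Trace (tracking ans):
s = 'key'  # -> s = 'key'
s = s.upper()  # -> s = 'KEY'
word = s[:3]  # -> word = 'KEY'
ans = len(word) + len(s)  # -> ans = 6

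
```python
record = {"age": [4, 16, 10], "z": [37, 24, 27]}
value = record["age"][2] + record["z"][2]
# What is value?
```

Trace (tracking value):
record = {'age': [4, 16, 10], 'z': [37, 24, 27]}  # -> record = {'age': [4, 16, 10], 'z': [37, 24, 27]}
value = record['age'][2] + record['z'][2]  # -> value = 37

Answer: 37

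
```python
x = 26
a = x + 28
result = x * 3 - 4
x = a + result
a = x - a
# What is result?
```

Answer: 74

Derivation:
Trace (tracking result):
x = 26  # -> x = 26
a = x + 28  # -> a = 54
result = x * 3 - 4  # -> result = 74
x = a + result  # -> x = 128
a = x - a  # -> a = 74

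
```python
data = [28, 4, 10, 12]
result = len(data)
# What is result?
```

Answer: 4

Derivation:
Trace (tracking result):
data = [28, 4, 10, 12]  # -> data = [28, 4, 10, 12]
result = len(data)  # -> result = 4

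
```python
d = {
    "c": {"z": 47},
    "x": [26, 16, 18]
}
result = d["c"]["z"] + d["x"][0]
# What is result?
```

Answer: 73

Derivation:
Trace (tracking result):
d = {'c': {'z': 47}, 'x': [26, 16, 18]}  # -> d = {'c': {'z': 47}, 'x': [26, 16, 18]}
result = d['c']['z'] + d['x'][0]  # -> result = 73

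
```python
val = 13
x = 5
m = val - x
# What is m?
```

Trace (tracking m):
val = 13  # -> val = 13
x = 5  # -> x = 5
m = val - x  # -> m = 8

Answer: 8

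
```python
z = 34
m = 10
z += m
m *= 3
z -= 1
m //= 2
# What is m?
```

Trace (tracking m):
z = 34  # -> z = 34
m = 10  # -> m = 10
z += m  # -> z = 44
m *= 3  # -> m = 30
z -= 1  # -> z = 43
m //= 2  # -> m = 15

Answer: 15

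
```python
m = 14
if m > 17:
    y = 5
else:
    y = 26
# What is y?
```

Trace (tracking y):
m = 14  # -> m = 14
if m > 17:  # condition is False
else:
    y = 26  # -> y = 26

Answer: 26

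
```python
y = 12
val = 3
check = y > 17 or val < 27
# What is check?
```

Trace (tracking check):
y = 12  # -> y = 12
val = 3  # -> val = 3
check = y > 17 or val < 27  # -> check = True

Answer: True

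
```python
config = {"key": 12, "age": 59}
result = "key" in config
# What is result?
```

Answer: True

Derivation:
Trace (tracking result):
config = {'key': 12, 'age': 59}  # -> config = {'key': 12, 'age': 59}
result = 'key' in config  # -> result = True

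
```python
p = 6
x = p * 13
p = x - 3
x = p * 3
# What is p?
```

Answer: 75

Derivation:
Trace (tracking p):
p = 6  # -> p = 6
x = p * 13  # -> x = 78
p = x - 3  # -> p = 75
x = p * 3  # -> x = 225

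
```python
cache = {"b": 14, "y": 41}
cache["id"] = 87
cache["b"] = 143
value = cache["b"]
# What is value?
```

Answer: 143

Derivation:
Trace (tracking value):
cache = {'b': 14, 'y': 41}  # -> cache = {'b': 14, 'y': 41}
cache['id'] = 87  # -> cache = {'b': 14, 'y': 41, 'id': 87}
cache['b'] = 143  # -> cache = {'b': 143, 'y': 41, 'id': 87}
value = cache['b']  # -> value = 143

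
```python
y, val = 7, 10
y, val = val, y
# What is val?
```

Trace (tracking val):
y, val = (7, 10)  # -> y = 7, val = 10
y, val = (val, y)  # -> y = 10, val = 7

Answer: 7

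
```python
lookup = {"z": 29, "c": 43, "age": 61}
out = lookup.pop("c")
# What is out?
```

Trace (tracking out):
lookup = {'z': 29, 'c': 43, 'age': 61}  # -> lookup = {'z': 29, 'c': 43, 'age': 61}
out = lookup.pop('c')  # -> out = 43

Answer: 43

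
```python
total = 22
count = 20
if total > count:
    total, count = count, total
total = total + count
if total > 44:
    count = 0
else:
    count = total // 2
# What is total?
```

Trace (tracking total):
total = 22  # -> total = 22
count = 20  # -> count = 20
if total > count:  # condition is True
    total, count = (count, total)  # -> total = 20, count = 22
total = total + count  # -> total = 42
if total > 44:  # condition is False
else:
    count = total // 2  # -> count = 21

Answer: 42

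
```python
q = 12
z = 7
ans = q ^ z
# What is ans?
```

Trace (tracking ans):
q = 12  # -> q = 12
z = 7  # -> z = 7
ans = q ^ z  # -> ans = 11

Answer: 11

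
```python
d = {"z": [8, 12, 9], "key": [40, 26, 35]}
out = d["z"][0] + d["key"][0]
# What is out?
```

Answer: 48

Derivation:
Trace (tracking out):
d = {'z': [8, 12, 9], 'key': [40, 26, 35]}  # -> d = {'z': [8, 12, 9], 'key': [40, 26, 35]}
out = d['z'][0] + d['key'][0]  # -> out = 48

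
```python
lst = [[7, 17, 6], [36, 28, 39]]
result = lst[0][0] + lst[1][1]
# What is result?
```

Answer: 35

Derivation:
Trace (tracking result):
lst = [[7, 17, 6], [36, 28, 39]]  # -> lst = [[7, 17, 6], [36, 28, 39]]
result = lst[0][0] + lst[1][1]  # -> result = 35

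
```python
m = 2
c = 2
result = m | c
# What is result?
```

Answer: 2

Derivation:
Trace (tracking result):
m = 2  # -> m = 2
c = 2  # -> c = 2
result = m | c  # -> result = 2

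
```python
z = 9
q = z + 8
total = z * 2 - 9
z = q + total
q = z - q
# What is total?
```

Answer: 9

Derivation:
Trace (tracking total):
z = 9  # -> z = 9
q = z + 8  # -> q = 17
total = z * 2 - 9  # -> total = 9
z = q + total  # -> z = 26
q = z - q  # -> q = 9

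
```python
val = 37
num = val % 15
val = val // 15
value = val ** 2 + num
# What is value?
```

Trace (tracking value):
val = 37  # -> val = 37
num = val % 15  # -> num = 7
val = val // 15  # -> val = 2
value = val ** 2 + num  # -> value = 11

Answer: 11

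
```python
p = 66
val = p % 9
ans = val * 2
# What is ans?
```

Trace (tracking ans):
p = 66  # -> p = 66
val = p % 9  # -> val = 3
ans = val * 2  # -> ans = 6

Answer: 6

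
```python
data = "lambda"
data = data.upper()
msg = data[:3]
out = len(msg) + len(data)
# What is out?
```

Answer: 9

Derivation:
Trace (tracking out):
data = 'lambda'  # -> data = 'lambda'
data = data.upper()  # -> data = 'LAMBDA'
msg = data[:3]  # -> msg = 'LAM'
out = len(msg) + len(data)  # -> out = 9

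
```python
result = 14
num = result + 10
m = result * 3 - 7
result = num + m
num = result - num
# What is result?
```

Trace (tracking result):
result = 14  # -> result = 14
num = result + 10  # -> num = 24
m = result * 3 - 7  # -> m = 35
result = num + m  # -> result = 59
num = result - num  # -> num = 35

Answer: 59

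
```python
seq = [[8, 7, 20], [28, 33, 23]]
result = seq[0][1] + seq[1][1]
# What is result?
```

Trace (tracking result):
seq = [[8, 7, 20], [28, 33, 23]]  # -> seq = [[8, 7, 20], [28, 33, 23]]
result = seq[0][1] + seq[1][1]  # -> result = 40

Answer: 40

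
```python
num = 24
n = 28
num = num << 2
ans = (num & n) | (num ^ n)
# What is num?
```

Trace (tracking num):
num = 24  # -> num = 24
n = 28  # -> n = 28
num = num << 2  # -> num = 96
ans = num & n | num ^ n  # -> ans = 124

Answer: 96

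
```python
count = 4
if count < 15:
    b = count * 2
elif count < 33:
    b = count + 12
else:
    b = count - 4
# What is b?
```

Answer: 8

Derivation:
Trace (tracking b):
count = 4  # -> count = 4
if count < 15:  # condition is True
    b = count * 2  # -> b = 8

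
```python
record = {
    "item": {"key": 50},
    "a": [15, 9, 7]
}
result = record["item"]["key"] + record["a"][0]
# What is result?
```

Answer: 65

Derivation:
Trace (tracking result):
record = {'item': {'key': 50}, 'a': [15, 9, 7]}  # -> record = {'item': {'key': 50}, 'a': [15, 9, 7]}
result = record['item']['key'] + record['a'][0]  # -> result = 65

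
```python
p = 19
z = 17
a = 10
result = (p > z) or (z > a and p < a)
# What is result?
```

Answer: True

Derivation:
Trace (tracking result):
p = 19  # -> p = 19
z = 17  # -> z = 17
a = 10  # -> a = 10
result = p > z or (z > a and p < a)  # -> result = True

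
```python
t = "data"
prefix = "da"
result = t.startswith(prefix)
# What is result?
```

Answer: True

Derivation:
Trace (tracking result):
t = 'data'  # -> t = 'data'
prefix = 'da'  # -> prefix = 'da'
result = t.startswith(prefix)  # -> result = True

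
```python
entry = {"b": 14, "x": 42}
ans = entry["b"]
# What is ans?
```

Trace (tracking ans):
entry = {'b': 14, 'x': 42}  # -> entry = {'b': 14, 'x': 42}
ans = entry['b']  # -> ans = 14

Answer: 14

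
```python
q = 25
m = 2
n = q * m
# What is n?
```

Trace (tracking n):
q = 25  # -> q = 25
m = 2  # -> m = 2
n = q * m  # -> n = 50

Answer: 50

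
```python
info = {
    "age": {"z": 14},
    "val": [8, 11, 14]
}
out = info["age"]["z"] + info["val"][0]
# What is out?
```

Answer: 22

Derivation:
Trace (tracking out):
info = {'age': {'z': 14}, 'val': [8, 11, 14]}  # -> info = {'age': {'z': 14}, 'val': [8, 11, 14]}
out = info['age']['z'] + info['val'][0]  # -> out = 22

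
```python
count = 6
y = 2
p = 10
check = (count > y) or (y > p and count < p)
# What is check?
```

Answer: True

Derivation:
Trace (tracking check):
count = 6  # -> count = 6
y = 2  # -> y = 2
p = 10  # -> p = 10
check = count > y or (y > p and count < p)  # -> check = True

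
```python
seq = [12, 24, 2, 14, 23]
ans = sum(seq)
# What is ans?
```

Answer: 75

Derivation:
Trace (tracking ans):
seq = [12, 24, 2, 14, 23]  # -> seq = [12, 24, 2, 14, 23]
ans = sum(seq)  # -> ans = 75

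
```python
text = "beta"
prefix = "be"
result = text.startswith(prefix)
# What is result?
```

Answer: True

Derivation:
Trace (tracking result):
text = 'beta'  # -> text = 'beta'
prefix = 'be'  # -> prefix = 'be'
result = text.startswith(prefix)  # -> result = True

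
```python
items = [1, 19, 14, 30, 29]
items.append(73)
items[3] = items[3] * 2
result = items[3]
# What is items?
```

Trace (tracking items):
items = [1, 19, 14, 30, 29]  # -> items = [1, 19, 14, 30, 29]
items.append(73)  # -> items = [1, 19, 14, 30, 29, 73]
items[3] = items[3] * 2  # -> items = [1, 19, 14, 60, 29, 73]
result = items[3]  # -> result = 60

Answer: [1, 19, 14, 60, 29, 73]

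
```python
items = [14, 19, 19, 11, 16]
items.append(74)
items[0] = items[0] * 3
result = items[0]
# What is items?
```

Answer: [42, 19, 19, 11, 16, 74]

Derivation:
Trace (tracking items):
items = [14, 19, 19, 11, 16]  # -> items = [14, 19, 19, 11, 16]
items.append(74)  # -> items = [14, 19, 19, 11, 16, 74]
items[0] = items[0] * 3  # -> items = [42, 19, 19, 11, 16, 74]
result = items[0]  # -> result = 42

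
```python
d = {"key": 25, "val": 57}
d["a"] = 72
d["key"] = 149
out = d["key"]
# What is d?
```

Trace (tracking d):
d = {'key': 25, 'val': 57}  # -> d = {'key': 25, 'val': 57}
d['a'] = 72  # -> d = {'key': 25, 'val': 57, 'a': 72}
d['key'] = 149  # -> d = {'key': 149, 'val': 57, 'a': 72}
out = d['key']  # -> out = 149

Answer: {'key': 149, 'val': 57, 'a': 72}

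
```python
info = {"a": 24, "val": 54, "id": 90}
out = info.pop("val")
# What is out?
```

Trace (tracking out):
info = {'a': 24, 'val': 54, 'id': 90}  # -> info = {'a': 24, 'val': 54, 'id': 90}
out = info.pop('val')  # -> out = 54

Answer: 54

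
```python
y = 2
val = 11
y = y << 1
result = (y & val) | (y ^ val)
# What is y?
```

Answer: 4

Derivation:
Trace (tracking y):
y = 2  # -> y = 2
val = 11  # -> val = 11
y = y << 1  # -> y = 4
result = y & val | y ^ val  # -> result = 15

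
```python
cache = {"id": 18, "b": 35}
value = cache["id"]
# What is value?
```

Answer: 18

Derivation:
Trace (tracking value):
cache = {'id': 18, 'b': 35}  # -> cache = {'id': 18, 'b': 35}
value = cache['id']  # -> value = 18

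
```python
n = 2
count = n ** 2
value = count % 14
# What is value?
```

Answer: 4

Derivation:
Trace (tracking value):
n = 2  # -> n = 2
count = n ** 2  # -> count = 4
value = count % 14  # -> value = 4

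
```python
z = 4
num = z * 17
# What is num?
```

Answer: 68

Derivation:
Trace (tracking num):
z = 4  # -> z = 4
num = z * 17  # -> num = 68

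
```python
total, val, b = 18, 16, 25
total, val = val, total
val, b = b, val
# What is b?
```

Trace (tracking b):
total, val, b = (18, 16, 25)  # -> total = 18, val = 16, b = 25
total, val = (val, total)  # -> total = 16, val = 18
val, b = (b, val)  # -> val = 25, b = 18

Answer: 18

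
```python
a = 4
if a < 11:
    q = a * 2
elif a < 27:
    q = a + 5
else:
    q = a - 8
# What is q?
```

Trace (tracking q):
a = 4  # -> a = 4
if a < 11:  # condition is True
    q = a * 2  # -> q = 8

Answer: 8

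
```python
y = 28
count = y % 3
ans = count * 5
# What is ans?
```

Trace (tracking ans):
y = 28  # -> y = 28
count = y % 3  # -> count = 1
ans = count * 5  # -> ans = 5

Answer: 5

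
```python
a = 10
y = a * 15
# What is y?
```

Answer: 150

Derivation:
Trace (tracking y):
a = 10  # -> a = 10
y = a * 15  # -> y = 150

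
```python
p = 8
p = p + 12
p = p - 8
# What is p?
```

Answer: 12

Derivation:
Trace (tracking p):
p = 8  # -> p = 8
p = p + 12  # -> p = 20
p = p - 8  # -> p = 12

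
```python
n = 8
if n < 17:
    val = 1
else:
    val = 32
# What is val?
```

Answer: 1

Derivation:
Trace (tracking val):
n = 8  # -> n = 8
if n < 17:  # condition is True
    val = 1  # -> val = 1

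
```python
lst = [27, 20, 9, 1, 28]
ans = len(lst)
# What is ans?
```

Trace (tracking ans):
lst = [27, 20, 9, 1, 28]  # -> lst = [27, 20, 9, 1, 28]
ans = len(lst)  # -> ans = 5

Answer: 5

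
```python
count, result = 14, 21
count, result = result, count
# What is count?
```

Trace (tracking count):
count, result = (14, 21)  # -> count = 14, result = 21
count, result = (result, count)  # -> count = 21, result = 14

Answer: 21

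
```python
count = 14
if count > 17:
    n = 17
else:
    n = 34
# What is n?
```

Answer: 34

Derivation:
Trace (tracking n):
count = 14  # -> count = 14
if count > 17:  # condition is False
else:
    n = 34  # -> n = 34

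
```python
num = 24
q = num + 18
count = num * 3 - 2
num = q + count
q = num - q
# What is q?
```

Trace (tracking q):
num = 24  # -> num = 24
q = num + 18  # -> q = 42
count = num * 3 - 2  # -> count = 70
num = q + count  # -> num = 112
q = num - q  # -> q = 70

Answer: 70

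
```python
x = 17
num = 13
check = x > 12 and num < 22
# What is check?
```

Trace (tracking check):
x = 17  # -> x = 17
num = 13  # -> num = 13
check = x > 12 and num < 22  # -> check = True

Answer: True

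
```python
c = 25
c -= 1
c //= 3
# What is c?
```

Trace (tracking c):
c = 25  # -> c = 25
c -= 1  # -> c = 24
c //= 3  # -> c = 8

Answer: 8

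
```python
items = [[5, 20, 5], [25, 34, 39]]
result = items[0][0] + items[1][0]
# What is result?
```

Answer: 30

Derivation:
Trace (tracking result):
items = [[5, 20, 5], [25, 34, 39]]  # -> items = [[5, 20, 5], [25, 34, 39]]
result = items[0][0] + items[1][0]  # -> result = 30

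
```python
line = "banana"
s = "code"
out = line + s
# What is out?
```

Trace (tracking out):
line = 'banana'  # -> line = 'banana'
s = 'code'  # -> s = 'code'
out = line + s  # -> out = 'bananacode'

Answer: 'bananacode'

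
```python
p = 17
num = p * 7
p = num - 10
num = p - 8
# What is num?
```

Answer: 101

Derivation:
Trace (tracking num):
p = 17  # -> p = 17
num = p * 7  # -> num = 119
p = num - 10  # -> p = 109
num = p - 8  # -> num = 101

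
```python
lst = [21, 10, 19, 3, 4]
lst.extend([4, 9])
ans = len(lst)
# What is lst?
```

Answer: [21, 10, 19, 3, 4, 4, 9]

Derivation:
Trace (tracking lst):
lst = [21, 10, 19, 3, 4]  # -> lst = [21, 10, 19, 3, 4]
lst.extend([4, 9])  # -> lst = [21, 10, 19, 3, 4, 4, 9]
ans = len(lst)  # -> ans = 7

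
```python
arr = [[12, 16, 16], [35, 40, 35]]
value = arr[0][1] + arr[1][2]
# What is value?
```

Answer: 51

Derivation:
Trace (tracking value):
arr = [[12, 16, 16], [35, 40, 35]]  # -> arr = [[12, 16, 16], [35, 40, 35]]
value = arr[0][1] + arr[1][2]  # -> value = 51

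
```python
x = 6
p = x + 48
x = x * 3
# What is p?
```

Answer: 54

Derivation:
Trace (tracking p):
x = 6  # -> x = 6
p = x + 48  # -> p = 54
x = x * 3  # -> x = 18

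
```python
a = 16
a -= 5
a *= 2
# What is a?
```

Trace (tracking a):
a = 16  # -> a = 16
a -= 5  # -> a = 11
a *= 2  # -> a = 22

Answer: 22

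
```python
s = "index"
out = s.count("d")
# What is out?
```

Trace (tracking out):
s = 'index'  # -> s = 'index'
out = s.count('d')  # -> out = 1

Answer: 1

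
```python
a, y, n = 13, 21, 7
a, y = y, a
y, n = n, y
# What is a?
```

Trace (tracking a):
a, y, n = (13, 21, 7)  # -> a = 13, y = 21, n = 7
a, y = (y, a)  # -> a = 21, y = 13
y, n = (n, y)  # -> y = 7, n = 13

Answer: 21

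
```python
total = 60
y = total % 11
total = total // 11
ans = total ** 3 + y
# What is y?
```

Answer: 5

Derivation:
Trace (tracking y):
total = 60  # -> total = 60
y = total % 11  # -> y = 5
total = total // 11  # -> total = 5
ans = total ** 3 + y  # -> ans = 130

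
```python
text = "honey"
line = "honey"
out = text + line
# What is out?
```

Trace (tracking out):
text = 'honey'  # -> text = 'honey'
line = 'honey'  # -> line = 'honey'
out = text + line  # -> out = 'honeyhoney'

Answer: 'honeyhoney'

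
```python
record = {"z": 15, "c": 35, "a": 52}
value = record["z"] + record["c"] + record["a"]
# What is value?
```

Answer: 102

Derivation:
Trace (tracking value):
record = {'z': 15, 'c': 35, 'a': 52}  # -> record = {'z': 15, 'c': 35, 'a': 52}
value = record['z'] + record['c'] + record['a']  # -> value = 102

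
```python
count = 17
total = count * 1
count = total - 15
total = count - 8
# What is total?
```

Trace (tracking total):
count = 17  # -> count = 17
total = count * 1  # -> total = 17
count = total - 15  # -> count = 2
total = count - 8  # -> total = -6

Answer: -6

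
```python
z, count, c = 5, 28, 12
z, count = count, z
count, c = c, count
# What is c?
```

Answer: 5

Derivation:
Trace (tracking c):
z, count, c = (5, 28, 12)  # -> z = 5, count = 28, c = 12
z, count = (count, z)  # -> z = 28, count = 5
count, c = (c, count)  # -> count = 12, c = 5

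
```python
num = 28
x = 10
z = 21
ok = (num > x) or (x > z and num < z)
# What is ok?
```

Trace (tracking ok):
num = 28  # -> num = 28
x = 10  # -> x = 10
z = 21  # -> z = 21
ok = num > x or (x > z and num < z)  # -> ok = True

Answer: True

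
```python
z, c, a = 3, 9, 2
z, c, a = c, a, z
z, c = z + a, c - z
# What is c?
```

Answer: -7

Derivation:
Trace (tracking c):
z, c, a = (3, 9, 2)  # -> z = 3, c = 9, a = 2
z, c, a = (c, a, z)  # -> z = 9, c = 2, a = 3
z, c = (z + a, c - z)  # -> z = 12, c = -7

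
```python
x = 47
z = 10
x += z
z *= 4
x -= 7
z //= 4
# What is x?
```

Trace (tracking x):
x = 47  # -> x = 47
z = 10  # -> z = 10
x += z  # -> x = 57
z *= 4  # -> z = 40
x -= 7  # -> x = 50
z //= 4  # -> z = 10

Answer: 50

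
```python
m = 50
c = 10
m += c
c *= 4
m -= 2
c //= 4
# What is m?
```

Trace (tracking m):
m = 50  # -> m = 50
c = 10  # -> c = 10
m += c  # -> m = 60
c *= 4  # -> c = 40
m -= 2  # -> m = 58
c //= 4  # -> c = 10

Answer: 58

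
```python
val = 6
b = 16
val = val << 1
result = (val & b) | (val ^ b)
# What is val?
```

Trace (tracking val):
val = 6  # -> val = 6
b = 16  # -> b = 16
val = val << 1  # -> val = 12
result = val & b | val ^ b  # -> result = 28

Answer: 12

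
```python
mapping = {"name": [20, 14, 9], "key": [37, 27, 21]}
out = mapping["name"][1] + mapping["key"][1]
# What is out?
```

Trace (tracking out):
mapping = {'name': [20, 14, 9], 'key': [37, 27, 21]}  # -> mapping = {'name': [20, 14, 9], 'key': [37, 27, 21]}
out = mapping['name'][1] + mapping['key'][1]  # -> out = 41

Answer: 41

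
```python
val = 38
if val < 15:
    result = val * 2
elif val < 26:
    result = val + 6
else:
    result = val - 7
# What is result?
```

Trace (tracking result):
val = 38  # -> val = 38
if val < 15:  # condition is False
elif val < 26:  # condition is False
else:
    result = val - 7  # -> result = 31

Answer: 31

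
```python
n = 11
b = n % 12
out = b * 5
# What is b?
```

Trace (tracking b):
n = 11  # -> n = 11
b = n % 12  # -> b = 11
out = b * 5  # -> out = 55

Answer: 11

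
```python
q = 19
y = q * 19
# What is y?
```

Answer: 361

Derivation:
Trace (tracking y):
q = 19  # -> q = 19
y = q * 19  # -> y = 361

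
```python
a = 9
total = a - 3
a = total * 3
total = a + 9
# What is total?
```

Trace (tracking total):
a = 9  # -> a = 9
total = a - 3  # -> total = 6
a = total * 3  # -> a = 18
total = a + 9  # -> total = 27

Answer: 27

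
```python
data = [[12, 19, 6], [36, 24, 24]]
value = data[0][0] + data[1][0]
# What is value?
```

Answer: 48

Derivation:
Trace (tracking value):
data = [[12, 19, 6], [36, 24, 24]]  # -> data = [[12, 19, 6], [36, 24, 24]]
value = data[0][0] + data[1][0]  # -> value = 48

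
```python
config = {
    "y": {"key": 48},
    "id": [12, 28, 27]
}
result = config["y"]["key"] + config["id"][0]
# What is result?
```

Trace (tracking result):
config = {'y': {'key': 48}, 'id': [12, 28, 27]}  # -> config = {'y': {'key': 48}, 'id': [12, 28, 27]}
result = config['y']['key'] + config['id'][0]  # -> result = 60

Answer: 60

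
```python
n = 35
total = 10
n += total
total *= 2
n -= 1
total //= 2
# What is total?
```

Answer: 10

Derivation:
Trace (tracking total):
n = 35  # -> n = 35
total = 10  # -> total = 10
n += total  # -> n = 45
total *= 2  # -> total = 20
n -= 1  # -> n = 44
total //= 2  # -> total = 10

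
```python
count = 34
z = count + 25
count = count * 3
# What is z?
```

Trace (tracking z):
count = 34  # -> count = 34
z = count + 25  # -> z = 59
count = count * 3  # -> count = 102

Answer: 59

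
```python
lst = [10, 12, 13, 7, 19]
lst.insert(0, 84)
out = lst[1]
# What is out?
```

Trace (tracking out):
lst = [10, 12, 13, 7, 19]  # -> lst = [10, 12, 13, 7, 19]
lst.insert(0, 84)  # -> lst = [84, 10, 12, 13, 7, 19]
out = lst[1]  # -> out = 10

Answer: 10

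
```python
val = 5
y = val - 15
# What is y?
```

Trace (tracking y):
val = 5  # -> val = 5
y = val - 15  # -> y = -10

Answer: -10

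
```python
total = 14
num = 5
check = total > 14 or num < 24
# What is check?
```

Answer: True

Derivation:
Trace (tracking check):
total = 14  # -> total = 14
num = 5  # -> num = 5
check = total > 14 or num < 24  # -> check = True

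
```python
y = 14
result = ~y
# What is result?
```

Trace (tracking result):
y = 14  # -> y = 14
result = ~y  # -> result = -15

Answer: -15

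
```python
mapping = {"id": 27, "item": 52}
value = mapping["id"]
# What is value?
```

Trace (tracking value):
mapping = {'id': 27, 'item': 52}  # -> mapping = {'id': 27, 'item': 52}
value = mapping['id']  # -> value = 27

Answer: 27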